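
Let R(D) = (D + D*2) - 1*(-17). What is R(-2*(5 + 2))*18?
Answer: -450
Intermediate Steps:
R(D) = 17 + 3*D (R(D) = (D + 2*D) + 17 = 3*D + 17 = 17 + 3*D)
R(-2*(5 + 2))*18 = (17 + 3*(-2*(5 + 2)))*18 = (17 + 3*(-2*7))*18 = (17 + 3*(-14))*18 = (17 - 42)*18 = -25*18 = -450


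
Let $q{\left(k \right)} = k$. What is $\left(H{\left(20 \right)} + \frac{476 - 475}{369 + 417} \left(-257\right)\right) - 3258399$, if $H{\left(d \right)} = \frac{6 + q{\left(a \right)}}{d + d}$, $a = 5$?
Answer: $- \frac{51222033097}{15720} \approx -3.2584 \cdot 10^{6}$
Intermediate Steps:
$H{\left(d \right)} = \frac{11}{2 d}$ ($H{\left(d \right)} = \frac{6 + 5}{d + d} = \frac{11}{2 d}$)
$\left(H{\left(20 \right)} + \frac{476 - 475}{369 + 417} \left(-257\right)\right) - 3258399 = \left(\frac{11}{2 \cdot 20} + \frac{476 - 475}{369 + 417} \left(-257\right)\right) - 3258399 = \left(\frac{11}{2} \cdot \frac{1}{20} + 1 \cdot \frac{1}{786} \left(-257\right)\right) - 3258399 = \left(\frac{11}{40} + 1 \cdot \frac{1}{786} \left(-257\right)\right) - 3258399 = \left(\frac{11}{40} + \frac{1}{786} \left(-257\right)\right) - 3258399 = \left(\frac{11}{40} - \frac{257}{786}\right) - 3258399 = - \frac{817}{15720} - 3258399 = - \frac{51222033097}{15720}$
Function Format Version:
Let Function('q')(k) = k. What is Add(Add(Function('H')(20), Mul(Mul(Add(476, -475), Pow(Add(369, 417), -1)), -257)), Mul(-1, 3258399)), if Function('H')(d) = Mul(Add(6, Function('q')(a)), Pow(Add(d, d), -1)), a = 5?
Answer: Rational(-51222033097, 15720) ≈ -3.2584e+6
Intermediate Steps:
Function('H')(d) = Mul(Rational(11, 2), Pow(d, -1)) (Function('H')(d) = Mul(Add(6, 5), Pow(Add(d, d), -1)) = Mul(11, Pow(Mul(2, d), -1)) = Mul(11, Mul(Rational(1, 2), Pow(d, -1))) = Mul(Rational(11, 2), Pow(d, -1)))
Add(Add(Function('H')(20), Mul(Mul(Add(476, -475), Pow(Add(369, 417), -1)), -257)), Mul(-1, 3258399)) = Add(Add(Mul(Rational(11, 2), Pow(20, -1)), Mul(Mul(Add(476, -475), Pow(Add(369, 417), -1)), -257)), Mul(-1, 3258399)) = Add(Add(Mul(Rational(11, 2), Rational(1, 20)), Mul(Mul(1, Pow(786, -1)), -257)), -3258399) = Add(Add(Rational(11, 40), Mul(Mul(1, Rational(1, 786)), -257)), -3258399) = Add(Add(Rational(11, 40), Mul(Rational(1, 786), -257)), -3258399) = Add(Add(Rational(11, 40), Rational(-257, 786)), -3258399) = Add(Rational(-817, 15720), -3258399) = Rational(-51222033097, 15720)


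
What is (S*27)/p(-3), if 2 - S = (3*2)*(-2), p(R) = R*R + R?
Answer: 63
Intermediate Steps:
p(R) = R + R² (p(R) = R² + R = R + R²)
S = 14 (S = 2 - 3*2*(-2) = 2 - 6*(-2) = 2 - 1*(-12) = 2 + 12 = 14)
(S*27)/p(-3) = (14*27)/((-3*(1 - 3))) = 378/((-3*(-2))) = 378/6 = 378*(⅙) = 63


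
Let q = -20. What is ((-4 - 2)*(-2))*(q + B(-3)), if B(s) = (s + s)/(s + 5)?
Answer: -276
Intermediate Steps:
B(s) = 2*s/(5 + s) (B(s) = (2*s)/(5 + s) = 2*s/(5 + s))
((-4 - 2)*(-2))*(q + B(-3)) = ((-4 - 2)*(-2))*(-20 + 2*(-3)/(5 - 3)) = (-6*(-2))*(-20 + 2*(-3)/2) = 12*(-20 + 2*(-3)*(1/2)) = 12*(-20 - 3) = 12*(-23) = -276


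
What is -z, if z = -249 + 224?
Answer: 25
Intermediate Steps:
z = -25
-z = -1*(-25) = 25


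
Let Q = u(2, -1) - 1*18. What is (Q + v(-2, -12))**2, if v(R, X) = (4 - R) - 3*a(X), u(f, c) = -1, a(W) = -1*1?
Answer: 100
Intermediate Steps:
a(W) = -1
v(R, X) = 7 - R (v(R, X) = (4 - R) - 3*(-1) = (4 - R) + 3 = 7 - R)
Q = -19 (Q = -1 - 1*18 = -1 - 18 = -19)
(Q + v(-2, -12))**2 = (-19 + (7 - 1*(-2)))**2 = (-19 + (7 + 2))**2 = (-19 + 9)**2 = (-10)**2 = 100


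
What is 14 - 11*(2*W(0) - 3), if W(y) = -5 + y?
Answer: 157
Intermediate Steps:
14 - 11*(2*W(0) - 3) = 14 - 11*(2*(-5 + 0) - 3) = 14 - 11*(2*(-5) - 3) = 14 - 11*(-10 - 3) = 14 - 11*(-13) = 14 + 143 = 157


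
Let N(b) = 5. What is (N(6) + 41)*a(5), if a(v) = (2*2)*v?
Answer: 920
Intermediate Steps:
a(v) = 4*v
(N(6) + 41)*a(5) = (5 + 41)*(4*5) = 46*20 = 920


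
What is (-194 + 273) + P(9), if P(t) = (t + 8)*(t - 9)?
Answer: 79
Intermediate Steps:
P(t) = (-9 + t)*(8 + t) (P(t) = (8 + t)*(-9 + t) = (-9 + t)*(8 + t))
(-194 + 273) + P(9) = (-194 + 273) + (-72 + 9² - 1*9) = 79 + (-72 + 81 - 9) = 79 + 0 = 79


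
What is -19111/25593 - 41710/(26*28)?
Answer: -540698419/9315852 ≈ -58.041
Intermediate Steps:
-19111/25593 - 41710/(26*28) = -19111*1/25593 - 41710/728 = -19111/25593 - 41710*1/728 = -19111/25593 - 20855/364 = -540698419/9315852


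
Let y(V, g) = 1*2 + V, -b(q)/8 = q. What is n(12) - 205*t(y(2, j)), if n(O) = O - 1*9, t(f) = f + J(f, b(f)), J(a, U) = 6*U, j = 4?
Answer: 38543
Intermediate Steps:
b(q) = -8*q
y(V, g) = 2 + V
t(f) = -47*f (t(f) = f + 6*(-8*f) = f - 48*f = -47*f)
n(O) = -9 + O (n(O) = O - 9 = -9 + O)
n(12) - 205*t(y(2, j)) = (-9 + 12) - (-9635)*(2 + 2) = 3 - (-9635)*4 = 3 - 205*(-188) = 3 + 38540 = 38543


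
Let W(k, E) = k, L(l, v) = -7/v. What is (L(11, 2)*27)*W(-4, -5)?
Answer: 378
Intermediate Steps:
(L(11, 2)*27)*W(-4, -5) = (-7/2*27)*(-4) = (-7*1/2*27)*(-4) = -7/2*27*(-4) = -189/2*(-4) = 378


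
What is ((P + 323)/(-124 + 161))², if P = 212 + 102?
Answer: 405769/1369 ≈ 296.40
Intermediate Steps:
P = 314
((P + 323)/(-124 + 161))² = ((314 + 323)/(-124 + 161))² = (637/37)² = 405769/1369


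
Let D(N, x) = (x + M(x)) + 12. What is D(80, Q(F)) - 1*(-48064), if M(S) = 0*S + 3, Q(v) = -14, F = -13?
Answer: 48065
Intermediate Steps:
M(S) = 3 (M(S) = 0 + 3 = 3)
D(N, x) = 15 + x (D(N, x) = (x + 3) + 12 = (3 + x) + 12 = 15 + x)
D(80, Q(F)) - 1*(-48064) = (15 - 14) - 1*(-48064) = 1 + 48064 = 48065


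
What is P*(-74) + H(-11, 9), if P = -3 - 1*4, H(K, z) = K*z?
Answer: 419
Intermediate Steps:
P = -7 (P = -3 - 4 = -7)
P*(-74) + H(-11, 9) = -7*(-74) - 11*9 = 518 - 99 = 419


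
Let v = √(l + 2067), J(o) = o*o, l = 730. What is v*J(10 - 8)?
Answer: 4*√2797 ≈ 211.55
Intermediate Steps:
J(o) = o²
v = √2797 (v = √(730 + 2067) = √2797 ≈ 52.887)
v*J(10 - 8) = √2797*(10 - 8)² = √2797*2² = √2797*4 = 4*√2797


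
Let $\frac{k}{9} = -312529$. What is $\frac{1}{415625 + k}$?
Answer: $- \frac{1}{2397136} \approx -4.1716 \cdot 10^{-7}$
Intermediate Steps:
$k = -2812761$ ($k = 9 \left(-312529\right) = -2812761$)
$\frac{1}{415625 + k} = \frac{1}{415625 - 2812761} = \frac{1}{-2397136} = - \frac{1}{2397136}$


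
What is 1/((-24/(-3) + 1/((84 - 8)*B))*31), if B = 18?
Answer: 1368/339295 ≈ 0.0040319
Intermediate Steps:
1/((-24/(-3) + 1/((84 - 8)*B))*31) = 1/((-24/(-3) + 1/((84 - 8)*18))*31) = 1/((-24*(-⅓) + (1/18)/76)*31) = 1/((8 + (1/76)*(1/18))*31) = 1/((8 + 1/1368)*31) = 1/((10945/1368)*31) = 1/(339295/1368) = 1368/339295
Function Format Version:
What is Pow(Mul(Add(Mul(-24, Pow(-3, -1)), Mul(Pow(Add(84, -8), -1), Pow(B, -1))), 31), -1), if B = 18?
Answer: Rational(1368, 339295) ≈ 0.0040319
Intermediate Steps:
Pow(Mul(Add(Mul(-24, Pow(-3, -1)), Mul(Pow(Add(84, -8), -1), Pow(B, -1))), 31), -1) = Pow(Mul(Add(Mul(-24, Pow(-3, -1)), Mul(Pow(Add(84, -8), -1), Pow(18, -1))), 31), -1) = Pow(Mul(Add(Mul(-24, Rational(-1, 3)), Mul(Pow(76, -1), Rational(1, 18))), 31), -1) = Pow(Mul(Add(8, Mul(Rational(1, 76), Rational(1, 18))), 31), -1) = Pow(Mul(Add(8, Rational(1, 1368)), 31), -1) = Pow(Mul(Rational(10945, 1368), 31), -1) = Pow(Rational(339295, 1368), -1) = Rational(1368, 339295)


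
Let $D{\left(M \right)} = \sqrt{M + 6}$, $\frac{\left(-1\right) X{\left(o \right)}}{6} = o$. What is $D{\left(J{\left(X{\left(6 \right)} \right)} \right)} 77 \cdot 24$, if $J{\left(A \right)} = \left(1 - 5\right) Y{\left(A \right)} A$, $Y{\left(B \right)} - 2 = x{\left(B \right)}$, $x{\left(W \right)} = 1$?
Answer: $1848 \sqrt{438} \approx 38676.0$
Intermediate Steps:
$Y{\left(B \right)} = 3$ ($Y{\left(B \right)} = 2 + 1 = 3$)
$X{\left(o \right)} = - 6 o$
$J{\left(A \right)} = - 12 A$ ($J{\left(A \right)} = \left(1 - 5\right) 3 A = \left(-4\right) 3 A = - 12 A$)
$D{\left(M \right)} = \sqrt{6 + M}$
$D{\left(J{\left(X{\left(6 \right)} \right)} \right)} 77 \cdot 24 = \sqrt{6 - 12 \left(\left(-6\right) 6\right)} 77 \cdot 24 = \sqrt{6 - -432} \cdot 77 \cdot 24 = \sqrt{6 + 432} \cdot 77 \cdot 24 = \sqrt{438} \cdot 77 \cdot 24 = 77 \sqrt{438} \cdot 24 = 1848 \sqrt{438}$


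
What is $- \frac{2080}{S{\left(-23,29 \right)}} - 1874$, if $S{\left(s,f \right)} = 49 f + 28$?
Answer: $- \frac{2717506}{1449} \approx -1875.4$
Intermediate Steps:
$S{\left(s,f \right)} = 28 + 49 f$
$- \frac{2080}{S{\left(-23,29 \right)}} - 1874 = - \frac{2080}{28 + 49 \cdot 29} - 1874 = - \frac{2080}{28 + 1421} - 1874 = - \frac{2080}{1449} - 1874 = - \frac{2717506}{1449}$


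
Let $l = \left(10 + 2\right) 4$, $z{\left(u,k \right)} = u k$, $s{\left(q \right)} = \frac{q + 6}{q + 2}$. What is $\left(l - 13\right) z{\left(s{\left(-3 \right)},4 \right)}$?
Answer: $-420$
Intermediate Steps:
$s{\left(q \right)} = \frac{6 + q}{2 + q}$
$z{\left(u,k \right)} = k u$
$l = 48$ ($l = 12 \cdot 4 = 48$)
$\left(l - 13\right) z{\left(s{\left(-3 \right)},4 \right)} = \left(48 - 13\right) 4 \frac{6 - 3}{2 - 3} = 35 \cdot 4 \frac{1}{-1} \cdot 3 = 35 \cdot 4 \left(\left(-1\right) 3\right) = 35 \cdot 4 \left(-3\right) = 35 \left(-12\right) = -420$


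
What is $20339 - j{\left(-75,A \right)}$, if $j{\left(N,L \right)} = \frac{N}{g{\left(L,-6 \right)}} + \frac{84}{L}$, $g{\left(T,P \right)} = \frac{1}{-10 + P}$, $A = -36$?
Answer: $\frac{57424}{3} \approx 19141.0$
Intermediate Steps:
$j{\left(N,L \right)} = - 16 N + \frac{84}{L}$ ($j{\left(N,L \right)} = \frac{N}{\frac{1}{-10 - 6}} + \frac{84}{L} = \frac{N}{\frac{1}{-16}} + \frac{84}{L} = \frac{N}{- \frac{1}{16}} + \frac{84}{L} = N \left(-16\right) + \frac{84}{L} = - 16 N + \frac{84}{L}$)
$20339 - j{\left(-75,A \right)} = 20339 - \left(\left(-16\right) \left(-75\right) + \frac{84}{-36}\right) = 20339 - \left(1200 + 84 \left(- \frac{1}{36}\right)\right) = 20339 - \left(1200 - \frac{7}{3}\right) = 20339 - \frac{3593}{3} = \frac{57424}{3}$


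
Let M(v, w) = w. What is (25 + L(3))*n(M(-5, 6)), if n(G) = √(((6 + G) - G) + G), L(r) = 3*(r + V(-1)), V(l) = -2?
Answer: 56*√3 ≈ 96.995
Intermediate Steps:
L(r) = -6 + 3*r (L(r) = 3*(r - 2) = 3*(-2 + r) = -6 + 3*r)
n(G) = √(6 + G)
(25 + L(3))*n(M(-5, 6)) = (25 + (-6 + 3*3))*√(6 + 6) = (25 + (-6 + 9))*√12 = (25 + 3)*(2*√3) = 28*(2*√3) = 56*√3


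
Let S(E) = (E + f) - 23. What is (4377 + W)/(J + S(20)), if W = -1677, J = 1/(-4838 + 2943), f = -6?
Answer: -1279125/4264 ≈ -299.98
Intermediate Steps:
J = -1/1895 (J = 1/(-1895) = -1/1895 ≈ -0.00052770)
S(E) = -29 + E (S(E) = (E - 6) - 23 = (-6 + E) - 23 = -29 + E)
(4377 + W)/(J + S(20)) = (4377 - 1677)/(-1/1895 + (-29 + 20)) = 2700/(-1/1895 - 9) = 2700/(-17056/1895) = 2700*(-1895/17056) = -1279125/4264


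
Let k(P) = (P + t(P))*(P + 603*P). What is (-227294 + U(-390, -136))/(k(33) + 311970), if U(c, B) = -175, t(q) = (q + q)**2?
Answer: -1243/479746 ≈ -0.0025910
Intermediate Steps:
t(q) = 4*q**2 (t(q) = (2*q)**2 = 4*q**2)
k(P) = 604*P*(P + 4*P**2) (k(P) = (P + 4*P**2)*(P + 603*P) = (P + 4*P**2)*(604*P) = 604*P*(P + 4*P**2))
(-227294 + U(-390, -136))/(k(33) + 311970) = (-227294 - 175)/(33**2*(604 + 2416*33) + 311970) = -227469/(1089*(604 + 79728) + 311970) = -227469/(1089*80332 + 311970) = -227469/(87481548 + 311970) = -227469/87793518 = -227469*1/87793518 = -1243/479746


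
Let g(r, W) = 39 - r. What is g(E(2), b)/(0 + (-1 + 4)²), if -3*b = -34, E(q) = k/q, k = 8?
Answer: 35/9 ≈ 3.8889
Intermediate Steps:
E(q) = 8/q
b = 34/3 (b = -⅓*(-34) = 34/3 ≈ 11.333)
g(E(2), b)/(0 + (-1 + 4)²) = (39 - 8/2)/(0 + (-1 + 4)²) = (39 - 8/2)/(0 + 3²) = (39 - 1*4)/(0 + 9) = (39 - 4)/9 = (⅑)*35 = 35/9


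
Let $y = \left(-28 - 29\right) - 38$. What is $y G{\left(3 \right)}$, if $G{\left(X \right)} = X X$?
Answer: $-855$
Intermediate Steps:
$G{\left(X \right)} = X^{2}$
$y = -95$ ($y = -57 - 38 = -95$)
$y G{\left(3 \right)} = - 95 \cdot 3^{2} = \left(-95\right) 9 = -855$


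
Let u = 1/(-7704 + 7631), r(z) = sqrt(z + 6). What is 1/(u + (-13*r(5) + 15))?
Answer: -79862/8709775 - 69277*sqrt(11)/8709775 ≈ -0.035549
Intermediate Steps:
r(z) = sqrt(6 + z)
u = -1/73 (u = 1/(-73) = -1/73 ≈ -0.013699)
1/(u + (-13*r(5) + 15)) = 1/(-1/73 + (-13*sqrt(6 + 5) + 15)) = 1/(-1/73 + (-13*sqrt(11) + 15)) = 1/(-1/73 + (15 - 13*sqrt(11))) = 1/(1094/73 - 13*sqrt(11))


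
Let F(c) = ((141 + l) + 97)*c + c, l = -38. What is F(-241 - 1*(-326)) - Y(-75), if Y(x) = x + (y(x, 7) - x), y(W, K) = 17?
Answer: 17068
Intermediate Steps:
Y(x) = 17 (Y(x) = x + (17 - x) = 17)
F(c) = 201*c (F(c) = ((141 - 38) + 97)*c + c = (103 + 97)*c + c = 200*c + c = 201*c)
F(-241 - 1*(-326)) - Y(-75) = 201*(-241 - 1*(-326)) - 1*17 = 201*(-241 + 326) - 17 = 201*85 - 17 = 17085 - 17 = 17068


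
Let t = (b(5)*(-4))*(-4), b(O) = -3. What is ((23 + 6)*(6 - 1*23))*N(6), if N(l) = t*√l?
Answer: 23664*√6 ≈ 57965.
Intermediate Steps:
t = -48 (t = -3*(-4)*(-4) = 12*(-4) = -48)
N(l) = -48*√l
((23 + 6)*(6 - 1*23))*N(6) = ((23 + 6)*(6 - 1*23))*(-48*√6) = (29*(6 - 23))*(-48*√6) = (29*(-17))*(-48*√6) = -(-23664)*√6 = 23664*√6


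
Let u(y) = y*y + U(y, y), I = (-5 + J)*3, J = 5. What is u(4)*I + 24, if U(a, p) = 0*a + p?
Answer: 24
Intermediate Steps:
U(a, p) = p (U(a, p) = 0 + p = p)
I = 0 (I = (-5 + 5)*3 = 0*3 = 0)
u(y) = y + y**2 (u(y) = y*y + y = y**2 + y = y + y**2)
u(4)*I + 24 = (4*(1 + 4))*0 + 24 = (4*5)*0 + 24 = 20*0 + 24 = 0 + 24 = 24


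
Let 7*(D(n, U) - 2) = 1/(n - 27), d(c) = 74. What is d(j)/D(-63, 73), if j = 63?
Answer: 46620/1259 ≈ 37.029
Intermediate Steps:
D(n, U) = 2 + 1/(7*(-27 + n)) (D(n, U) = 2 + 1/(7*(n - 27)) = 2 + 1/(7*(-27 + n)))
d(j)/D(-63, 73) = 74/(((-377 + 14*(-63))/(7*(-27 - 63)))) = 74/(((1/7)*(-377 - 882)/(-90))) = 74/(((1/7)*(-1/90)*(-1259))) = 74/(1259/630) = 74*(630/1259) = 46620/1259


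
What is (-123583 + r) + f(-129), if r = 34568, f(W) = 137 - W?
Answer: -88749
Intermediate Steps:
(-123583 + r) + f(-129) = (-123583 + 34568) + (137 - 1*(-129)) = -89015 + (137 + 129) = -89015 + 266 = -88749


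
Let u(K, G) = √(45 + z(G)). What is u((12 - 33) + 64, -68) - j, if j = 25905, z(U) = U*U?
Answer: -25905 + √4669 ≈ -25837.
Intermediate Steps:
z(U) = U²
u(K, G) = √(45 + G²)
u((12 - 33) + 64, -68) - j = √(45 + (-68)²) - 1*25905 = √(45 + 4624) - 25905 = √4669 - 25905 = -25905 + √4669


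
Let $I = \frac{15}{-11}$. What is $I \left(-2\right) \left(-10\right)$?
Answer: $- \frac{300}{11} \approx -27.273$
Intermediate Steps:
$I = - \frac{15}{11}$ ($I = 15 \left(- \frac{1}{11}\right) = - \frac{15}{11} \approx -1.3636$)
$I \left(-2\right) \left(-10\right) = \left(- \frac{15}{11}\right) \left(-2\right) \left(-10\right) = \frac{30}{11} \left(-10\right) = - \frac{300}{11}$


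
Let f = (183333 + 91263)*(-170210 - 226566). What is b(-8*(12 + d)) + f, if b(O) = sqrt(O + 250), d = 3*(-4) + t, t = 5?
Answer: -108953102496 + sqrt(210) ≈ -1.0895e+11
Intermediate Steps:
d = -7 (d = 3*(-4) + 5 = -12 + 5 = -7)
b(O) = sqrt(250 + O)
f = -108953102496 (f = 274596*(-396776) = -108953102496)
b(-8*(12 + d)) + f = sqrt(250 - 8*(12 - 7)) - 108953102496 = sqrt(250 - 8*5) - 108953102496 = sqrt(250 - 40) - 108953102496 = sqrt(210) - 108953102496 = -108953102496 + sqrt(210)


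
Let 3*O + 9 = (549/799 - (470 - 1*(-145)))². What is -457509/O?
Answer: -7489082131/2059096011 ≈ -3.6371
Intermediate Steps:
O = 80304744429/638401 (O = -3 + (549/799 - (470 - 1*(-145)))²/3 = -3 + (549*(1/799) - (470 + 145))²/3 = -3 + (549/799 - 1*615)²/3 = -3 + (549/799 - 615)²/3 = -3 + (-490836/799)²/3 = -3 + (⅓)*(240919978896/638401) = -3 + 80306659632/638401 = 80304744429/638401 ≈ 1.2579e+5)
-457509/O = -457509/80304744429/638401 = -457509*638401/80304744429 = -7489082131/2059096011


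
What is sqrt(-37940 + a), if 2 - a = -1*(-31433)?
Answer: I*sqrt(69371) ≈ 263.38*I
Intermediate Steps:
a = -31431 (a = 2 - (-1)*(-31433) = 2 - 1*31433 = 2 - 31433 = -31431)
sqrt(-37940 + a) = sqrt(-37940 - 31431) = sqrt(-69371) = I*sqrt(69371)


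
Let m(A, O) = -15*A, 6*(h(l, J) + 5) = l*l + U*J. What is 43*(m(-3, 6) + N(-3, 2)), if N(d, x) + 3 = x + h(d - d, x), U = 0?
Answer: 1677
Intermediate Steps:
h(l, J) = -5 + l²/6 (h(l, J) = -5 + (l*l + 0*J)/6 = -5 + (l² + 0)/6 = -5 + l²/6)
N(d, x) = -8 + x (N(d, x) = -3 + (x + (-5 + (d - d)²/6)) = -3 + (x + (-5 + (⅙)*0²)) = -3 + (x + (-5 + (⅙)*0)) = -3 + (x + (-5 + 0)) = -3 + (x - 5) = -3 + (-5 + x) = -8 + x)
43*(m(-3, 6) + N(-3, 2)) = 43*(-15*(-3) + (-8 + 2)) = 43*(45 - 6) = 43*39 = 1677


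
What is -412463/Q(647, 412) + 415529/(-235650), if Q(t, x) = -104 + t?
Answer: -32474179399/42652650 ≈ -761.36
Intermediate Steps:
-412463/Q(647, 412) + 415529/(-235650) = -412463/(-104 + 647) + 415529/(-235650) = -412463/543 + 415529*(-1/235650) = -412463*1/543 - 415529/235650 = -412463/543 - 415529/235650 = -32474179399/42652650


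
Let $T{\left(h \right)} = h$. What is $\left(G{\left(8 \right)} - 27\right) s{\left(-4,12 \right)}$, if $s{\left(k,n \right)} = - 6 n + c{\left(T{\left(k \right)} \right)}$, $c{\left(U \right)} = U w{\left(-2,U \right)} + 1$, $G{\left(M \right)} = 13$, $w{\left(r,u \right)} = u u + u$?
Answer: $1666$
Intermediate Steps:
$w{\left(r,u \right)} = u + u^{2}$ ($w{\left(r,u \right)} = u^{2} + u = u + u^{2}$)
$c{\left(U \right)} = 1 + U^{2} \left(1 + U\right)$ ($c{\left(U \right)} = U U \left(1 + U\right) + 1 = U^{2} \left(1 + U\right) + 1 = 1 + U^{2} \left(1 + U\right)$)
$s{\left(k,n \right)} = 1 - 6 n + k^{2} \left(1 + k\right)$ ($s{\left(k,n \right)} = - 6 n + \left(1 + k^{2} \left(1 + k\right)\right) = 1 - 6 n + k^{2} \left(1 + k\right)$)
$\left(G{\left(8 \right)} - 27\right) s{\left(-4,12 \right)} = \left(13 - 27\right) \left(1 - 72 + \left(-4\right)^{2} \left(1 - 4\right)\right) = - 14 \left(1 - 72 + 16 \left(-3\right)\right) = - 14 \left(1 - 72 - 48\right) = \left(-14\right) \left(-119\right) = 1666$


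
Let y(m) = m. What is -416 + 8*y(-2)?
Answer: -432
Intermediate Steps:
-416 + 8*y(-2) = -416 + 8*(-2) = -416 - 16 = -432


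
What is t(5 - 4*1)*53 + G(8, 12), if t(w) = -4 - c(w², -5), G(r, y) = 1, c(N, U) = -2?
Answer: -105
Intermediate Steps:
t(w) = -2 (t(w) = -4 - 1*(-2) = -4 + 2 = -2)
t(5 - 4*1)*53 + G(8, 12) = -2*53 + 1 = -106 + 1 = -105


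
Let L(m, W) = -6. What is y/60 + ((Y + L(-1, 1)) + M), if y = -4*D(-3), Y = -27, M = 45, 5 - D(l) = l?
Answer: 172/15 ≈ 11.467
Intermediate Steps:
D(l) = 5 - l
y = -32 (y = -4*(5 - 1*(-3)) = -4*(5 + 3) = -4*8 = -32)
y/60 + ((Y + L(-1, 1)) + M) = -32/60 + ((-27 - 6) + 45) = (1/60)*(-32) + (-33 + 45) = -8/15 + 12 = 172/15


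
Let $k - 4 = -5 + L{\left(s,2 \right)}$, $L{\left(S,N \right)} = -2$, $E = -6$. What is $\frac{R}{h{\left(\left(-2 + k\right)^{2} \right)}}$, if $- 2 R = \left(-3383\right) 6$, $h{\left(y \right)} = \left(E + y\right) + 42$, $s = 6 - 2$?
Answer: $\frac{10149}{61} \approx 166.38$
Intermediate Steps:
$s = 4$
$k = -3$ ($k = 4 - 7 = -3$)
$h{\left(y \right)} = 36 + y$ ($h{\left(y \right)} = \left(-6 + y\right) + 42 = 36 + y$)
$R = 10149$ ($R = - \frac{\left(-3383\right) 6}{2} = \left(- \frac{1}{2}\right) \left(-20298\right) = 10149$)
$\frac{R}{h{\left(\left(-2 + k\right)^{2} \right)}} = \frac{10149}{36 + \left(-2 - 3\right)^{2}} = \frac{10149}{36 + \left(-5\right)^{2}} = \frac{10149}{36 + 25} = \frac{10149}{61}$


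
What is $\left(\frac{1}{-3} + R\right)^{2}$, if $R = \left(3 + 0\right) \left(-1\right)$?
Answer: $\frac{100}{9} \approx 11.111$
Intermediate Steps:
$R = -3$ ($R = 3 \left(-1\right) = -3$)
$\left(\frac{1}{-3} + R\right)^{2} = \left(\frac{1}{-3} - 3\right)^{2} = \left(- \frac{1}{3} - 3\right)^{2} = \left(- \frac{10}{3}\right)^{2} = \frac{100}{9}$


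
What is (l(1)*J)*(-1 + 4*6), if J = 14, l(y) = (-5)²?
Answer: 8050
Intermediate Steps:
l(y) = 25
(l(1)*J)*(-1 + 4*6) = (25*14)*(-1 + 4*6) = 350*(-1 + 24) = 350*23 = 8050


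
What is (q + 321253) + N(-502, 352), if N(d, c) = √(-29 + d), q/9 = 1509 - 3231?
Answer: 305755 + 3*I*√59 ≈ 3.0576e+5 + 23.043*I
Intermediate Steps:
q = -15498 (q = 9*(1509 - 3231) = 9*(-1722) = -15498)
(q + 321253) + N(-502, 352) = (-15498 + 321253) + √(-29 - 502) = 305755 + √(-531) = 305755 + 3*I*√59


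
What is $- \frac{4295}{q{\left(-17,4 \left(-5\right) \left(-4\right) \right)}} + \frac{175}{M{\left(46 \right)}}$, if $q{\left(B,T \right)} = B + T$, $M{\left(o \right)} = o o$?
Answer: $- \frac{9077195}{133308} \approx -68.092$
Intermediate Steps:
$M{\left(o \right)} = o^{2}$
$- \frac{4295}{q{\left(-17,4 \left(-5\right) \left(-4\right) \right)}} + \frac{175}{M{\left(46 \right)}} = - \frac{4295}{-17 + 4 \left(-5\right) \left(-4\right)} + \frac{175}{46^{2}} = - \frac{4295}{-17 - -80} + \frac{175}{2116} = - \frac{4295}{-17 + 80} + 175 \cdot \frac{1}{2116} = - \frac{4295}{63} + \frac{175}{2116} = - \frac{9077195}{133308}$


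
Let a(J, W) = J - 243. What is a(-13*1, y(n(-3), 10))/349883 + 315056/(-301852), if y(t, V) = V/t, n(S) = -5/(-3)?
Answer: -27577503140/26403220829 ≈ -1.0445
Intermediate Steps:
n(S) = 5/3 (n(S) = -5*(-1/3) = 5/3)
a(J, W) = -243 + J
a(-13*1, y(n(-3), 10))/349883 + 315056/(-301852) = (-243 - 13*1)/349883 + 315056/(-301852) = (-243 - 13)*(1/349883) + 315056*(-1/301852) = -256*1/349883 - 78764/75463 = -256/349883 - 78764/75463 = -27577503140/26403220829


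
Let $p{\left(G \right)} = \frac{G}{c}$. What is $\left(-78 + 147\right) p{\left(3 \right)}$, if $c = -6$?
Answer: $- \frac{69}{2} \approx -34.5$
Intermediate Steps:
$p{\left(G \right)} = - \frac{G}{6}$ ($p{\left(G \right)} = \frac{G}{-6} = G \left(- \frac{1}{6}\right) = - \frac{G}{6}$)
$\left(-78 + 147\right) p{\left(3 \right)} = \left(-78 + 147\right) \left(\left(- \frac{1}{6}\right) 3\right) = 69 \left(- \frac{1}{2}\right) = - \frac{69}{2}$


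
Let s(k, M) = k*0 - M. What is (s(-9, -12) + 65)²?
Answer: 5929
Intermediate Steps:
s(k, M) = -M (s(k, M) = 0 - M = -M)
(s(-9, -12) + 65)² = (-1*(-12) + 65)² = (12 + 65)² = 77² = 5929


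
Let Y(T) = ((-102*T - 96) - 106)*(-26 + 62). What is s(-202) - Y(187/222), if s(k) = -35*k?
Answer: 645098/37 ≈ 17435.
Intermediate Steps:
Y(T) = -7272 - 3672*T (Y(T) = ((-96 - 102*T) - 106)*36 = (-202 - 102*T)*36 = -7272 - 3672*T)
s(-202) - Y(187/222) = -35*(-202) - (-7272 - 686664/222) = 7070 - (-7272 - 686664/222) = 7070 - (-7272 - 3672*187/222) = 7070 - (-7272 - 114444/37) = 7070 - 1*(-383508/37) = 7070 + 383508/37 = 645098/37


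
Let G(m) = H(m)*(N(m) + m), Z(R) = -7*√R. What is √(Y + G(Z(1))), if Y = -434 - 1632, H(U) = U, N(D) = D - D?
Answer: I*√2017 ≈ 44.911*I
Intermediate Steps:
N(D) = 0
Y = -2066
G(m) = m² (G(m) = m*(0 + m) = m*m = m²)
√(Y + G(Z(1))) = √(-2066 + (-7*√1)²) = √(-2066 + (-7*1)²) = √(-2066 + (-7)²) = √(-2066 + 49) = √(-2017) = I*√2017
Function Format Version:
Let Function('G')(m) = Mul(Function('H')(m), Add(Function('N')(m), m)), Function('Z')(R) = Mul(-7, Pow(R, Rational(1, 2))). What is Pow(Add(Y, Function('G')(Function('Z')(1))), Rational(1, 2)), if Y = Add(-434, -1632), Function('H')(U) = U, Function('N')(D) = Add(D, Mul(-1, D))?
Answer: Mul(I, Pow(2017, Rational(1, 2))) ≈ Mul(44.911, I)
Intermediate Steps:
Function('N')(D) = 0
Y = -2066
Function('G')(m) = Pow(m, 2) (Function('G')(m) = Mul(m, Add(0, m)) = Mul(m, m) = Pow(m, 2))
Pow(Add(Y, Function('G')(Function('Z')(1))), Rational(1, 2)) = Pow(Add(-2066, Pow(Mul(-7, Pow(1, Rational(1, 2))), 2)), Rational(1, 2)) = Pow(Add(-2066, Pow(Mul(-7, 1), 2)), Rational(1, 2)) = Pow(Add(-2066, Pow(-7, 2)), Rational(1, 2)) = Pow(Add(-2066, 49), Rational(1, 2)) = Pow(-2017, Rational(1, 2)) = Mul(I, Pow(2017, Rational(1, 2)))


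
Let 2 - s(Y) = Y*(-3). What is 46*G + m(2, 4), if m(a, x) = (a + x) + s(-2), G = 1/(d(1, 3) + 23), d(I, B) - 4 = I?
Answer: 51/14 ≈ 3.6429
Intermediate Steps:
s(Y) = 2 + 3*Y (s(Y) = 2 - Y*(-3) = 2 - (-3)*Y = 2 + 3*Y)
d(I, B) = 4 + I
G = 1/28 (G = 1/((4 + 1) + 23) = 1/(5 + 23) = 1/28 ≈ 0.035714)
m(a, x) = -4 + a + x (m(a, x) = (a + x) + (2 + 3*(-2)) = (a + x) + (2 - 6) = (a + x) - 4 = -4 + a + x)
46*G + m(2, 4) = 46*(1/28) + (-4 + 2 + 4) = 23/14 + 2 = 51/14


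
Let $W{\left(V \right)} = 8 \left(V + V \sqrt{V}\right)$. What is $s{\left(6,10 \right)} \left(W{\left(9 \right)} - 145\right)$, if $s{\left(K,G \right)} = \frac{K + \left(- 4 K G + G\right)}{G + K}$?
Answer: $-2002$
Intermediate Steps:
$s{\left(K,G \right)} = \frac{G + K - 4 G K}{G + K}$ ($s{\left(K,G \right)} = \frac{K - \left(- G + 4 G K\right)}{G + K} = \frac{G + K - 4 G K}{G + K}$)
$W{\left(V \right)} = 8 V + 8 V^{\frac{3}{2}}$ ($W{\left(V \right)} = 8 \left(V + V^{\frac{3}{2}}\right) = 8 V + 8 V^{\frac{3}{2}}$)
$s{\left(6,10 \right)} \left(W{\left(9 \right)} - 145\right) = \frac{10 + 6 - 40 \cdot 6}{10 + 6} \left(\left(8 \cdot 9 + 8 \cdot 9^{\frac{3}{2}}\right) - 145\right) = \frac{10 + 6 - 240}{16} \left(\left(72 + 8 \cdot 27\right) - 145\right) = \frac{1}{16} \left(-224\right) \left(\left(72 + 216\right) - 145\right) = - 14 \left(288 - 145\right) = \left(-14\right) 143 = -2002$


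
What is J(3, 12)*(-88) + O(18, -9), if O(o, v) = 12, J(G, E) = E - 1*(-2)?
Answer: -1220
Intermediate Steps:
J(G, E) = 2 + E (J(G, E) = E + 2 = 2 + E)
J(3, 12)*(-88) + O(18, -9) = (2 + 12)*(-88) + 12 = 14*(-88) + 12 = -1232 + 12 = -1220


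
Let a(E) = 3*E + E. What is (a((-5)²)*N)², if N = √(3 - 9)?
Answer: -60000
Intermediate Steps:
a(E) = 4*E
N = I*√6 (N = √(-6) = I*√6 ≈ 2.4495*I)
(a((-5)²)*N)² = ((4*(-5)²)*(I*√6))² = ((4*25)*(I*√6))² = (100*(I*√6))² = (100*I*√6)² = -60000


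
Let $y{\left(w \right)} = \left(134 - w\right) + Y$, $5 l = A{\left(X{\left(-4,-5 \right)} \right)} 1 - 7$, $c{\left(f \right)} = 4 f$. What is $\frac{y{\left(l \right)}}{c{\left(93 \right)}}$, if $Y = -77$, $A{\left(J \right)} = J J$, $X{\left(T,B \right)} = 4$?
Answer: $\frac{23}{155} \approx 0.14839$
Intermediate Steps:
$A{\left(J \right)} = J^{2}$
$l = \frac{9}{5}$ ($l = \frac{4^{2} \cdot 1 - 7}{5} = \frac{16 \cdot 1 - 7}{5} = \frac{16 - 7}{5} = \frac{1}{5} \cdot 9 = \frac{9}{5} \approx 1.8$)
$y{\left(w \right)} = 57 - w$ ($y{\left(w \right)} = \left(134 - w\right) - 77 = 57 - w$)
$\frac{y{\left(l \right)}}{c{\left(93 \right)}} = \frac{57 - \frac{9}{5}}{4 \cdot 93} = \frac{57 - \frac{9}{5}}{372} = \frac{276}{5} \cdot \frac{1}{372} = \frac{23}{155}$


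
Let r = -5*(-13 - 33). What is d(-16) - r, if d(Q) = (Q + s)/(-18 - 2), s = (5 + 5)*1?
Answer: -2297/10 ≈ -229.70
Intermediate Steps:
s = 10 (s = 10*1 = 10)
d(Q) = -1/2 - Q/20 (d(Q) = (Q + 10)/(-18 - 2) = (10 + Q)/(-20) = (10 + Q)*(-1/20) = -1/2 - Q/20)
r = 230 (r = -5*(-46) = 230)
d(-16) - r = (-1/2 - 1/20*(-16)) - 1*230 = (-1/2 + 4/5) - 230 = 3/10 - 230 = -2297/10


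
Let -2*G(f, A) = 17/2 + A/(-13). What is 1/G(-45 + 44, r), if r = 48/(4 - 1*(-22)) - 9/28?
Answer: -9464/39667 ≈ -0.23859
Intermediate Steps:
r = 555/364 (r = 48/(4 + 22) - 9*1/28 = 48/26 - 9/28 = 48*(1/26) - 9/28 = 24/13 - 9/28 = 555/364 ≈ 1.5247)
G(f, A) = -17/4 + A/26 (G(f, A) = -(17/2 + A/(-13))/2 = -(17*(½) + A*(-1/13))/2 = -(17/2 - A/13)/2 = -17/4 + A/26)
1/G(-45 + 44, r) = 1/(-17/4 + (1/26)*(555/364)) = 1/(-17/4 + 555/9464) = 1/(-39667/9464) = -9464/39667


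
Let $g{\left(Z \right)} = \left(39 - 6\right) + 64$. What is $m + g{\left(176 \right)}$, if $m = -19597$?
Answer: $-19500$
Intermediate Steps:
$g{\left(Z \right)} = 97$ ($g{\left(Z \right)} = 33 + 64 = 97$)
$m + g{\left(176 \right)} = -19597 + 97 = -19500$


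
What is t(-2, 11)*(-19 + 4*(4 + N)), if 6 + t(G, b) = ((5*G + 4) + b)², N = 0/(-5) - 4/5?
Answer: -589/5 ≈ -117.80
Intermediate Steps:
N = -⅘ (N = 0*(-⅕) - 4*⅕ = 0 - ⅘ = -⅘ ≈ -0.80000)
t(G, b) = -6 + (4 + b + 5*G)² (t(G, b) = -6 + ((5*G + 4) + b)² = -6 + ((4 + 5*G) + b)² = -6 + (4 + b + 5*G)²)
t(-2, 11)*(-19 + 4*(4 + N)) = (-6 + (4 + 11 + 5*(-2))²)*(-19 + 4*(4 - ⅘)) = (-6 + (4 + 11 - 10)²)*(-19 + 4*(16/5)) = (-6 + 5²)*(-19 + 64/5) = (-6 + 25)*(-31/5) = 19*(-31/5) = -589/5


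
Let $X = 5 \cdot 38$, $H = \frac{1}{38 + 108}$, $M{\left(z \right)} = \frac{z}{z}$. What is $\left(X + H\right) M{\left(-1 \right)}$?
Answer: $\frac{27741}{146} \approx 190.01$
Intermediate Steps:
$M{\left(z \right)} = 1$
$H = \frac{1}{146} \approx 0.0068493$
$X = 190$
$\left(X + H\right) M{\left(-1 \right)} = \left(190 + \frac{1}{146}\right) 1 = \frac{27741}{146} \cdot 1 = \frac{27741}{146}$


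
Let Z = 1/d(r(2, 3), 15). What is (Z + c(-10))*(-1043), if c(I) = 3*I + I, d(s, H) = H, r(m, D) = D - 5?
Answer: 624757/15 ≈ 41650.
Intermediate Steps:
r(m, D) = -5 + D
c(I) = 4*I
Z = 1/15 ≈ 0.066667
(Z + c(-10))*(-1043) = (1/15 + 4*(-10))*(-1043) = (1/15 - 40)*(-1043) = -599/15*(-1043) = 624757/15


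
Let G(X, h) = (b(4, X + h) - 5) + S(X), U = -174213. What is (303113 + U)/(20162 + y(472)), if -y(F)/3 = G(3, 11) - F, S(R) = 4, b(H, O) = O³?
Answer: 128900/13349 ≈ 9.6562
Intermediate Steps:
G(X, h) = -1 + (X + h)³ (G(X, h) = ((X + h)³ - 5) + 4 = (-5 + (X + h)³) + 4 = -1 + (X + h)³)
y(F) = -8229 + 3*F (y(F) = -3*((-1 + (3 + 11)³) - F) = -3*((-1 + 14³) - F) = -3*((-1 + 2744) - F) = -3*(2743 - F) = -8229 + 3*F)
(303113 + U)/(20162 + y(472)) = (303113 - 174213)/(20162 + (-8229 + 3*472)) = 128900/(20162 + (-8229 + 1416)) = 128900/(20162 - 6813) = 128900/13349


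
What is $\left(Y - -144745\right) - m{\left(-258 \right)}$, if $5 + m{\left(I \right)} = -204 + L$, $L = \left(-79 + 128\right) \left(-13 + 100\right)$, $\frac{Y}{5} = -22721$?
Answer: $27086$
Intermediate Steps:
$Y = -113605$ ($Y = 5 \left(-22721\right) = -113605$)
$L = 4263$ ($L = 49 \cdot 87 = 4263$)
$m{\left(I \right)} = 4054$ ($m{\left(I \right)} = -5 + \left(-204 + 4263\right) = -5 + 4059 = 4054$)
$\left(Y - -144745\right) - m{\left(-258 \right)} = \left(-113605 - -144745\right) - 4054 = \left(-113605 + 144745\right) - 4054 = 31140 - 4054 = 27086$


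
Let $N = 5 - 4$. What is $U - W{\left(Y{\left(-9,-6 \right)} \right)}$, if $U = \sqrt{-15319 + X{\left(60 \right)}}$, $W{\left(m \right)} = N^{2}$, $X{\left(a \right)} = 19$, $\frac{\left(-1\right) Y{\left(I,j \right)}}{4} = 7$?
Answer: $-1 + 30 i \sqrt{17} \approx -1.0 + 123.69 i$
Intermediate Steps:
$Y{\left(I,j \right)} = -28$ ($Y{\left(I,j \right)} = \left(-4\right) 7 = -28$)
$N = 1$
$W{\left(m \right)} = 1$ ($W{\left(m \right)} = 1^{2} = 1$)
$U = 30 i \sqrt{17}$ ($U = \sqrt{-15319 + 19} = \sqrt{-15300} = 30 i \sqrt{17} \approx 123.69 i$)
$U - W{\left(Y{\left(-9,-6 \right)} \right)} = 30 i \sqrt{17} - 1 = -1 + 30 i \sqrt{17}$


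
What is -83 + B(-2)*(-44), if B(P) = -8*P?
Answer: -787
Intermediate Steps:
-83 + B(-2)*(-44) = -83 - 8*(-2)*(-44) = -83 + 16*(-44) = -83 - 704 = -787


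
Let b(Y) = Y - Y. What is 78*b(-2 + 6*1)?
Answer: 0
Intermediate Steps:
b(Y) = 0
78*b(-2 + 6*1) = 78*0 = 0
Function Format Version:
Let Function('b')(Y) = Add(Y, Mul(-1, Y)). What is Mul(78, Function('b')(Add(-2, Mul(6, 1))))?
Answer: 0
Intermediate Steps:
Function('b')(Y) = 0
Mul(78, Function('b')(Add(-2, Mul(6, 1)))) = Mul(78, 0) = 0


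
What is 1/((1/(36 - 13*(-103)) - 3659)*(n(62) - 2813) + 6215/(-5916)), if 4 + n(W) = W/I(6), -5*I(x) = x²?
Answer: 24403500/252305540158429 ≈ 9.6722e-8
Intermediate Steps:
I(x) = -x²/5
n(W) = -4 - 5*W/36 (n(W) = -4 + W/((-⅕*6²)) = -4 + W/((-⅕*36)) = -4 + W/(-36/5) = -4 + W*(-5/36) = -4 - 5*W/36)
1/((1/(36 - 13*(-103)) - 3659)*(n(62) - 2813) + 6215/(-5916)) = 1/((1/(36 - 13*(-103)) - 3659)*((-4 - 5/36*62) - 2813) + 6215/(-5916)) = 1/((1/(36 + 1339) - 3659)*((-4 - 155/18) - 2813) + 6215*(-1/5916)) = 1/((1/1375 - 3659)*(-227/18 - 2813) - 6215/5916) = 1/((1/1375 - 3659)*(-50861/18) - 6215/5916) = 1/(-5031124/1375*(-50861/18) - 6215/5916) = 1/(127943998882/12375 - 6215/5916) = 1/(252305540158429/24403500) = 24403500/252305540158429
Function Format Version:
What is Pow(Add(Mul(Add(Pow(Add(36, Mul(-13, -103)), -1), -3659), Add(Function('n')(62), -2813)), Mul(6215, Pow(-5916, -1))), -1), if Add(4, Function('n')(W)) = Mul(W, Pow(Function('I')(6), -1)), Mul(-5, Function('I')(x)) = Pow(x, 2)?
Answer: Rational(24403500, 252305540158429) ≈ 9.6722e-8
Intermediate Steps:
Function('I')(x) = Mul(Rational(-1, 5), Pow(x, 2))
Function('n')(W) = Add(-4, Mul(Rational(-5, 36), W)) (Function('n')(W) = Add(-4, Mul(W, Pow(Mul(Rational(-1, 5), Pow(6, 2)), -1))) = Add(-4, Mul(W, Pow(Mul(Rational(-1, 5), 36), -1))) = Add(-4, Mul(W, Pow(Rational(-36, 5), -1))) = Add(-4, Mul(W, Rational(-5, 36))) = Add(-4, Mul(Rational(-5, 36), W)))
Pow(Add(Mul(Add(Pow(Add(36, Mul(-13, -103)), -1), -3659), Add(Function('n')(62), -2813)), Mul(6215, Pow(-5916, -1))), -1) = Pow(Add(Mul(Add(Pow(Add(36, Mul(-13, -103)), -1), -3659), Add(Add(-4, Mul(Rational(-5, 36), 62)), -2813)), Mul(6215, Pow(-5916, -1))), -1) = Pow(Add(Mul(Add(Pow(Add(36, 1339), -1), -3659), Add(Add(-4, Rational(-155, 18)), -2813)), Mul(6215, Rational(-1, 5916))), -1) = Pow(Add(Mul(Add(Pow(1375, -1), -3659), Add(Rational(-227, 18), -2813)), Rational(-6215, 5916)), -1) = Pow(Add(Mul(Add(Rational(1, 1375), -3659), Rational(-50861, 18)), Rational(-6215, 5916)), -1) = Pow(Add(Mul(Rational(-5031124, 1375), Rational(-50861, 18)), Rational(-6215, 5916)), -1) = Pow(Add(Rational(127943998882, 12375), Rational(-6215, 5916)), -1) = Pow(Rational(252305540158429, 24403500), -1) = Rational(24403500, 252305540158429)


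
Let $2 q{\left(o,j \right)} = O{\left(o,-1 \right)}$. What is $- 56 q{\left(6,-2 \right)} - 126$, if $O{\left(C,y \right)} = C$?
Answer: $-294$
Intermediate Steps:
$q{\left(o,j \right)} = \frac{o}{2}$
$- 56 q{\left(6,-2 \right)} - 126 = - 56 \cdot \frac{1}{2} \cdot 6 - 126 = \left(-56\right) 3 - 126 = -168 - 126 = -294$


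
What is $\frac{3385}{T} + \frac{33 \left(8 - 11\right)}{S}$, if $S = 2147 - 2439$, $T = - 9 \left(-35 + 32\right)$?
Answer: $\frac{991093}{7884} \approx 125.71$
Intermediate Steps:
$T = 27$ ($T = \left(-9\right) \left(-3\right) = 27$)
$S = -292$
$\frac{3385}{T} + \frac{33 \left(8 - 11\right)}{S} = \frac{3385}{27} + \frac{33 \left(8 - 11\right)}{-292} = 3385 \cdot \frac{1}{27} + 33 \left(-3\right) \left(- \frac{1}{292}\right) = \frac{3385}{27} - - \frac{99}{292} = \frac{3385}{27} + \frac{99}{292} = \frac{991093}{7884}$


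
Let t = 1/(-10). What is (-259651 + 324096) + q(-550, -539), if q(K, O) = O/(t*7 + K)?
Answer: 354904005/5507 ≈ 64446.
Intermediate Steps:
t = -1/10 ≈ -0.10000
q(K, O) = O/(-7/10 + K) (q(K, O) = O/(-1/10*7 + K) = O/(-7/10 + K))
(-259651 + 324096) + q(-550, -539) = (-259651 + 324096) + 10*(-539)/(-7 + 10*(-550)) = 64445 + 10*(-539)/(-7 - 5500) = 64445 + 10*(-539)/(-5507) = 64445 + 10*(-539)*(-1/5507) = 64445 + 5390/5507 = 354904005/5507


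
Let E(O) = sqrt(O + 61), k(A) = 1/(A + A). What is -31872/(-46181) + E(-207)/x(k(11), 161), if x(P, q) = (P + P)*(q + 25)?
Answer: 31872/46181 + 11*I*sqrt(146)/186 ≈ 0.69015 + 0.71459*I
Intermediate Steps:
k(A) = 1/(2*A)
E(O) = sqrt(61 + O)
x(P, q) = 2*P*(25 + q) (x(P, q) = (2*P)*(25 + q) = 2*P*(25 + q))
-31872/(-46181) + E(-207)/x(k(11), 161) = -31872/(-46181) + sqrt(61 - 207)/((2*((1/2)/11)*(25 + 161))) = -31872*(-1/46181) + sqrt(-146)/((2*((1/2)*(1/11))*186)) = 31872/46181 + (I*sqrt(146))/((2*(1/22)*186)) = 31872/46181 + (I*sqrt(146))/(186/11) = 31872/46181 + (I*sqrt(146))*(11/186) = 31872/46181 + 11*I*sqrt(146)/186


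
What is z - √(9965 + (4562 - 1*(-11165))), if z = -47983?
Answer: -47983 - 2*√6423 ≈ -48143.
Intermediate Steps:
z - √(9965 + (4562 - 1*(-11165))) = -47983 - √(9965 + (4562 - 1*(-11165))) = -47983 - √(9965 + (4562 + 11165)) = -47983 - √(9965 + 15727) = -47983 - √25692 = -47983 - 2*√6423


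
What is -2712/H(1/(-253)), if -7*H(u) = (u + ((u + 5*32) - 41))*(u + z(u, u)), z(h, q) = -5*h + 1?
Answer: 405048952/2578995 ≈ 157.06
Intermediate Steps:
z(h, q) = 1 - 5*h
H(u) = -(1 - 4*u)*(119 + 2*u)/7 (H(u) = -(u + ((u + 5*32) - 41))*(u + (1 - 5*u))/7 = -(u + ((u + 160) - 41))*(1 - 4*u)/7 = -(u + ((160 + u) - 41))*(1 - 4*u)/7 = -(u + (119 + u))*(1 - 4*u)/7 = -(119 + 2*u)*(1 - 4*u)/7 = -(1 - 4*u)*(119 + 2*u)/7)
-2712/H(1/(-253)) = -2712/(-17 + 8*(1/(-253))²/7 + (474/7)/(-253)) = -2712/(-17 + 8*(-1/253)²/7 + (474/7)*(-1/253)) = -2712/(-17 + (8/7)*(1/64009) - 474/1771) = -2712/(-17 + 8/448063 - 474/1771) = -2712/(-7736985/448063) = -2712*(-448063/7736985) = 405048952/2578995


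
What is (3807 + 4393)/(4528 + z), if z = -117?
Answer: 8200/4411 ≈ 1.8590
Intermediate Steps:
(3807 + 4393)/(4528 + z) = (3807 + 4393)/(4528 - 117) = 8200/4411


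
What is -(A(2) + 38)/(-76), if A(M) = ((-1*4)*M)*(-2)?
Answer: 27/38 ≈ 0.71053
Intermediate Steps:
A(M) = 8*M (A(M) = -4*M*(-2) = 8*M)
-(A(2) + 38)/(-76) = -(8*2 + 38)/(-76) = -(16 + 38)*(-1)/76 = -54*(-1)/76 = -1*(-27/38) = 27/38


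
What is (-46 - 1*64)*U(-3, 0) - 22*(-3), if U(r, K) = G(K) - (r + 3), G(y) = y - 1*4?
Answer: 506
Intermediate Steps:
G(y) = -4 + y (G(y) = y - 4 = -4 + y)
U(r, K) = -7 + K - r (U(r, K) = (-4 + K) - (r + 3) = (-4 + K) - (3 + r) = (-4 + K) + (-3 - r) = -7 + K - r)
(-46 - 1*64)*U(-3, 0) - 22*(-3) = (-46 - 1*64)*(-7 + 0 - 1*(-3)) - 22*(-3) = (-46 - 64)*(-7 + 0 + 3) + 66 = -110*(-4) + 66 = 440 + 66 = 506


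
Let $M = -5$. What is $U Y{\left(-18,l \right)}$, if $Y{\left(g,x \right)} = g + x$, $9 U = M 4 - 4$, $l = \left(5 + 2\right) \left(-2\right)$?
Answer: $\frac{256}{3} \approx 85.333$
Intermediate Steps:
$l = -14$ ($l = 7 \left(-2\right) = -14$)
$U = - \frac{8}{3}$ ($U = \frac{\left(-5\right) 4 - 4}{9} = \frac{-20 - 4}{9} = \frac{1}{9} \left(-24\right) = - \frac{8}{3} \approx -2.6667$)
$U Y{\left(-18,l \right)} = - \frac{8 \left(-18 - 14\right)}{3} = \left(- \frac{8}{3}\right) \left(-32\right) = \frac{256}{3}$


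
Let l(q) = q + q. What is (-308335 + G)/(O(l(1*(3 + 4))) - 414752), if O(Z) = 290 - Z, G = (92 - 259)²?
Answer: 140223/207238 ≈ 0.67663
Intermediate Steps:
G = 27889 (G = (-167)² = 27889)
l(q) = 2*q
(-308335 + G)/(O(l(1*(3 + 4))) - 414752) = (-308335 + 27889)/((290 - 2*1*(3 + 4)) - 414752) = -280446/((290 - 2*1*7) - 414752) = -280446/((290 - 2*7) - 414752) = -280446/((290 - 1*14) - 414752) = -280446/((290 - 14) - 414752) = -280446/(276 - 414752) = -280446/(-414476) = -280446*(-1/414476) = 140223/207238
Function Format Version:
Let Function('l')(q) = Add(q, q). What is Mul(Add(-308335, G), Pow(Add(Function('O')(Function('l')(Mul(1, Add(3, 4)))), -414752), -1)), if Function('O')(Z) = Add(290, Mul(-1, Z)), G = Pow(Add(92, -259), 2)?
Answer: Rational(140223, 207238) ≈ 0.67663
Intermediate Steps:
G = 27889 (G = Pow(-167, 2) = 27889)
Function('l')(q) = Mul(2, q)
Mul(Add(-308335, G), Pow(Add(Function('O')(Function('l')(Mul(1, Add(3, 4)))), -414752), -1)) = Mul(Add(-308335, 27889), Pow(Add(Add(290, Mul(-1, Mul(2, Mul(1, Add(3, 4))))), -414752), -1)) = Mul(-280446, Pow(Add(Add(290, Mul(-1, Mul(2, Mul(1, 7)))), -414752), -1)) = Mul(-280446, Pow(Add(Add(290, Mul(-1, Mul(2, 7))), -414752), -1)) = Mul(-280446, Pow(Add(Add(290, Mul(-1, 14)), -414752), -1)) = Mul(-280446, Pow(Add(Add(290, -14), -414752), -1)) = Mul(-280446, Pow(Add(276, -414752), -1)) = Mul(-280446, Pow(-414476, -1)) = Mul(-280446, Rational(-1, 414476)) = Rational(140223, 207238)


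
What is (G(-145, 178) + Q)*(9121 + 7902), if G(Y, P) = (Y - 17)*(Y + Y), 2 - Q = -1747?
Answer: 829513767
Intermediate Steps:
Q = 1749 (Q = 2 - 1*(-1747) = 2 + 1747 = 1749)
G(Y, P) = 2*Y*(-17 + Y) (G(Y, P) = (-17 + Y)*(2*Y) = 2*Y*(-17 + Y))
(G(-145, 178) + Q)*(9121 + 7902) = (2*(-145)*(-17 - 145) + 1749)*(9121 + 7902) = (2*(-145)*(-162) + 1749)*17023 = (46980 + 1749)*17023 = 48729*17023 = 829513767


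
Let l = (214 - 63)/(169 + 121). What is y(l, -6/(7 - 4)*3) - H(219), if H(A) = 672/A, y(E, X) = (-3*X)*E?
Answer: 66727/10585 ≈ 6.3039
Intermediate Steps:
l = 151/290 ≈ 0.52069
y(E, X) = -3*E*X
y(l, -6/(7 - 4)*3) - H(219) = -3*151/290*-6/(7 - 4)*3 - 672/219 = -3*151/290*-6/3*3 - 672/219 = -3*151/290*-6*1/3*3 - 1*224/73 = -3*151/290*(-2*3) - 224/73 = -3*151/290*(-6) - 224/73 = 1359/145 - 224/73 = 66727/10585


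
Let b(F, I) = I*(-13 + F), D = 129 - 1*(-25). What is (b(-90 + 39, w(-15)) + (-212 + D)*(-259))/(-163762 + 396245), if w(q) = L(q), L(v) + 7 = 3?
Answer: 15278/232483 ≈ 0.065717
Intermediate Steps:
L(v) = -4 (L(v) = -7 + 3 = -4)
w(q) = -4
D = 154 (D = 129 + 25 = 154)
(b(-90 + 39, w(-15)) + (-212 + D)*(-259))/(-163762 + 396245) = (-4*(-13 + (-90 + 39)) + (-212 + 154)*(-259))/(-163762 + 396245) = (-4*(-13 - 51) - 58*(-259))/232483 = (-4*(-64) + 15022)*(1/232483) = (256 + 15022)*(1/232483) = 15278*(1/232483) = 15278/232483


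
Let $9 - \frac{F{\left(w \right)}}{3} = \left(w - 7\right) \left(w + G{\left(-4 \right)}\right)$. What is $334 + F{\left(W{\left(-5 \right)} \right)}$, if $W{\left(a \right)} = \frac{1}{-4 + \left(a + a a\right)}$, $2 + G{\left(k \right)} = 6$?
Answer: $\frac{114061}{256} \approx 445.55$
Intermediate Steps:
$G{\left(k \right)} = 4$ ($G{\left(k \right)} = -2 + 6 = 4$)
$W{\left(a \right)} = \frac{1}{-4 + a + a^{2}}$ ($W{\left(a \right)} = \frac{1}{-4 + \left(a + a^{2}\right)} = \frac{1}{-4 + a + a^{2}}$)
$F{\left(w \right)} = 27 - 3 \left(-7 + w\right) \left(4 + w\right)$ ($F{\left(w \right)} = 27 - 3 \left(w - 7\right) \left(w + 4\right) = 27 - 3 \left(-7 + w\right) \left(4 + w\right)$)
$334 + F{\left(W{\left(-5 \right)} \right)} = 334 + \left(111 - 3 \left(\frac{1}{-4 - 5 + \left(-5\right)^{2}}\right)^{2} + \frac{9}{-4 - 5 + \left(-5\right)^{2}}\right) = 334 + \left(111 - 3 \left(\frac{1}{-4 - 5 + 25}\right)^{2} + \frac{9}{-4 - 5 + 25}\right) = 334 + \left(111 - 3 \left(\frac{1}{16}\right)^{2} + \frac{9}{16}\right) = 334 + \left(111 - \frac{3}{256} + 9 \cdot \frac{1}{16}\right) = 334 + \left(111 - \frac{3}{256} + \frac{9}{16}\right) = 334 + \frac{28557}{256} = \frac{114061}{256}$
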